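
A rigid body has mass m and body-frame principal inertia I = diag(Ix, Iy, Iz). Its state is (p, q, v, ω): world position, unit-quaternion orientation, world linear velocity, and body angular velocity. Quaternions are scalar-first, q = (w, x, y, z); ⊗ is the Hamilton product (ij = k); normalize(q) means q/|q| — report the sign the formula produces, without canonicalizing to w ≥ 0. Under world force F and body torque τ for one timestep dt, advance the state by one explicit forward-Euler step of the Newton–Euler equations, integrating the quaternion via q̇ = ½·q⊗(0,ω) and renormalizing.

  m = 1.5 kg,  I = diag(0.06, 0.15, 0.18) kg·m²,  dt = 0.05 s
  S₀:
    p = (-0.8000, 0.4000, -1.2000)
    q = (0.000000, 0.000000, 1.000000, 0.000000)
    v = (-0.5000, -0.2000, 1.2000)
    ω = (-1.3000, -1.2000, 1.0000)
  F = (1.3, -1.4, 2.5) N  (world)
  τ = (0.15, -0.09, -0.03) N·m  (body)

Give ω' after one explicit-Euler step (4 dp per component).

ω' = (-1.1450, -1.2820, 0.9527)

gyro term ω×Iω = (-0.0360, 0.1560, 0.1404)
α = I⁻¹(τ − ω×Iω) = (3.1000, -1.6400, -0.9467)
ω + α·dt = (-1.1450, -1.2820, 0.9527)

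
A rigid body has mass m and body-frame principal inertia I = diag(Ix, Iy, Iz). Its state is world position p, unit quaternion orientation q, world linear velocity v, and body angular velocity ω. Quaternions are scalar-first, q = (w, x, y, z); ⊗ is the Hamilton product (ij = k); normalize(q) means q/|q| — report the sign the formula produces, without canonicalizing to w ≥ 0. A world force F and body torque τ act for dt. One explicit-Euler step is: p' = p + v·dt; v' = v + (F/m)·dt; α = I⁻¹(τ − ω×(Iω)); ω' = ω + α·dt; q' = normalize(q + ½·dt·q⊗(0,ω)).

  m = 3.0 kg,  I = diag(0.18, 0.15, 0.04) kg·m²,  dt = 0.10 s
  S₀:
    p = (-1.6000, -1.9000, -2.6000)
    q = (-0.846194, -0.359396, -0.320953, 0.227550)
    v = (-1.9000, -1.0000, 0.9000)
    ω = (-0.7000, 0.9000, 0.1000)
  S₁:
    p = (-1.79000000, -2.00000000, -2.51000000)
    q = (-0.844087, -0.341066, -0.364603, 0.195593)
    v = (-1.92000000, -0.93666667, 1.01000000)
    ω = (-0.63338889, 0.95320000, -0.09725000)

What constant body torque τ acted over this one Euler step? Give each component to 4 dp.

τ = (0.1100, 0.0700, -0.0600)

rate change Δω = (0.06661111, 0.05320000, -0.19725000)
applied torque τ = (0.1100, 0.0700, -0.0600)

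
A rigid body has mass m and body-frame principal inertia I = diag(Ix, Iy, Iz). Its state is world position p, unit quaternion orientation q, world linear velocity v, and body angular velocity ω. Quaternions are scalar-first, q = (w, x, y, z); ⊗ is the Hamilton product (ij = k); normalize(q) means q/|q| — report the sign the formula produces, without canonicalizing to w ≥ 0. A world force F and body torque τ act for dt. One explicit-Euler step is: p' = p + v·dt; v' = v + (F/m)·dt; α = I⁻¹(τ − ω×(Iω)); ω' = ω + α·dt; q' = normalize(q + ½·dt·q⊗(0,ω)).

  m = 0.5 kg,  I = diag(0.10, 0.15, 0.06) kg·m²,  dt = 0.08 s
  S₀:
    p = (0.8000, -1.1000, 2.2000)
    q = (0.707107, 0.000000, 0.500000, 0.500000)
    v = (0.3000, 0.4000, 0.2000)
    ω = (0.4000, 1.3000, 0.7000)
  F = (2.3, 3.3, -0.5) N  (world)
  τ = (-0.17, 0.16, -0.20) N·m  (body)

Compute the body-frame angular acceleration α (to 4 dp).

α = (-0.8810, 0.9920, -3.7667)

precession coupling ω×(Iω) = (-0.0819, 0.0112, 0.0260)
(τ − ω×Iω)/I = (-0.8810, 0.9920, -3.7667)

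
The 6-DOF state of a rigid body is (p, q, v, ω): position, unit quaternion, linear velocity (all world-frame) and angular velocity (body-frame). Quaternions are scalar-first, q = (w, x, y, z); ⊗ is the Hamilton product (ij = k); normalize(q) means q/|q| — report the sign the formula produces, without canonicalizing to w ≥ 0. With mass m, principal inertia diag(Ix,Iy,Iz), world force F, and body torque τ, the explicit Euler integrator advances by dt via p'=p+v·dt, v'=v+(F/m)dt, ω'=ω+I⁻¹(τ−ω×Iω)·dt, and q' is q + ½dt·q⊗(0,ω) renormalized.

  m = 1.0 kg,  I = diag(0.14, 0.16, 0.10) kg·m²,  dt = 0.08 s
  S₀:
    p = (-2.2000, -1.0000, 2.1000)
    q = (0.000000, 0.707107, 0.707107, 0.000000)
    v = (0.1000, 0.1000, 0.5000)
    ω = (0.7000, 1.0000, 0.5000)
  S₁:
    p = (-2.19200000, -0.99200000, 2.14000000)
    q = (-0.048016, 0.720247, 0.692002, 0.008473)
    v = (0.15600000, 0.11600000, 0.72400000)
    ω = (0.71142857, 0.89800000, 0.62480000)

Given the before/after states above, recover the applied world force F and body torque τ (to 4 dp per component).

F = (0.7000, 0.2000, 2.8000)
τ = (-0.0100, -0.1900, 0.1700)

velocity change Δv = (0.05600000, 0.01600000, 0.22400000)
F = m·Δv/dt = (0.7000, 0.2000, 2.8000)
ω₁ − ω₀ = (0.01142857, -0.10200000, 0.12480000)
τ = I·(Δω/dt) + ω₀×(Iω₀) = (-0.0100, -0.1900, 0.1700)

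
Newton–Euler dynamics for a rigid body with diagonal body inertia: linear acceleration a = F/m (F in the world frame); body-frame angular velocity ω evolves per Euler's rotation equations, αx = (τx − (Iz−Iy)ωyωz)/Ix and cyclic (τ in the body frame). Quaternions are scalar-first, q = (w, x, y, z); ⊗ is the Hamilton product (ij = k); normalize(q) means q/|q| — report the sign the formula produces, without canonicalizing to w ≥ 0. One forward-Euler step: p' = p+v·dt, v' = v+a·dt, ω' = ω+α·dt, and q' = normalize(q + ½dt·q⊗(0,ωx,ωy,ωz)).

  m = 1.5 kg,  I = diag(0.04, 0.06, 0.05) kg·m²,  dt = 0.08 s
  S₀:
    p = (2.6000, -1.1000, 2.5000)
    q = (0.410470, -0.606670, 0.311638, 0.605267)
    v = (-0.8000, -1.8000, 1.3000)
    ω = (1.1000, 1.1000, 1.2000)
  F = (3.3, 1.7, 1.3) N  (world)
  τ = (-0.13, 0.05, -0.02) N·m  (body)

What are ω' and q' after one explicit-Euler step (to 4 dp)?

(τ − ω×Iω)/I = (-2.9200, 1.0533, -0.8840)
ω' = ω + α·dt = (0.8664, 1.1843, 1.1293)
q⊗(0,ω) = (-0.4017852, 0.1596889, 1.8453147, -0.5175748)
q' = normalize(q + ½dt·q⊗(0,ω)) = (0.3932, -0.5984, 0.3843, 0.5828)

ω' = (0.8664, 1.1843, 1.1293)
q' = (0.3932, -0.5984, 0.3843, 0.5828)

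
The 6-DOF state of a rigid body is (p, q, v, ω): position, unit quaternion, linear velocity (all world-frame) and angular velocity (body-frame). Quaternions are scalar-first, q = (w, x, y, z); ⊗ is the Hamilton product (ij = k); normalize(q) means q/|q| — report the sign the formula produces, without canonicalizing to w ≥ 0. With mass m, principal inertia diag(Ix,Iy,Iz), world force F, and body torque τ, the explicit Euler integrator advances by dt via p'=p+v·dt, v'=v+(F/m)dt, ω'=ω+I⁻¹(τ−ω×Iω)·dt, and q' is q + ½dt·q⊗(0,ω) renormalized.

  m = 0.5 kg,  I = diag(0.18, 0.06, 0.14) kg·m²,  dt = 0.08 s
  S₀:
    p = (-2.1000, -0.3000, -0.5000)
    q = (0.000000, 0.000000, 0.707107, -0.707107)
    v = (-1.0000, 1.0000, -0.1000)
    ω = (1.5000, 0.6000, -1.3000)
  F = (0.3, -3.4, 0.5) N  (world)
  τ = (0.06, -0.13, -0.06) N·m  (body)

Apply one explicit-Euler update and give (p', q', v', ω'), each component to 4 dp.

α = I⁻¹(τ − ω×Iω) = (0.6800, -0.8667, 0.3429)
ω' = ω + α·dt = (1.5544, 0.5307, -1.2726)
2q̇ = q⊗(0,ω) = (-1.3435033, -0.4949749, -1.0606605, -1.0606605)
q' = normalize(q + ½dt·q⊗(0,ω)) = (-0.0536, -0.0197, 0.6624, -0.7470)
p + v·dt = (-2.1800, -0.2200, -0.5080)
v + (F/m)dt = (-0.9520, 0.4560, -0.0200)

p' = (-2.1800, -0.2200, -0.5080)
q' = (-0.0536, -0.0197, 0.6624, -0.7470)
v' = (-0.9520, 0.4560, -0.0200)
ω' = (1.5544, 0.5307, -1.2726)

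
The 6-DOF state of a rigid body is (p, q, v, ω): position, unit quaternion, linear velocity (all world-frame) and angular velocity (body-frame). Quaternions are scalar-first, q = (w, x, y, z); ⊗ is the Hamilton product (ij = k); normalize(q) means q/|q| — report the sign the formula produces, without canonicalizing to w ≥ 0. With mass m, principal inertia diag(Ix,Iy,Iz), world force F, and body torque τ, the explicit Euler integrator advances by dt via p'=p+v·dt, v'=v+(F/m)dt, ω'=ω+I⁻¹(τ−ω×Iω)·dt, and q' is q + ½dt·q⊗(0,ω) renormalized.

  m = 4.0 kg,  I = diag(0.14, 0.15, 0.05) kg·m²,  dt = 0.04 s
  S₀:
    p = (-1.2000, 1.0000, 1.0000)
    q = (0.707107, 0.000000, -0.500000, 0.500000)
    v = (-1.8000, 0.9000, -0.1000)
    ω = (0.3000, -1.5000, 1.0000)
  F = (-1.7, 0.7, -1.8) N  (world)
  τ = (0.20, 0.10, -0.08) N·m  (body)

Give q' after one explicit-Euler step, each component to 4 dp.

q⊗(0,ω) = (-1.2500000, 0.4621321, -0.9106605, 0.8571070)
updated quaternion q' = (0.6817, 0.0092, -0.5179, 0.5168)

q' = (0.6817, 0.0092, -0.5179, 0.5168)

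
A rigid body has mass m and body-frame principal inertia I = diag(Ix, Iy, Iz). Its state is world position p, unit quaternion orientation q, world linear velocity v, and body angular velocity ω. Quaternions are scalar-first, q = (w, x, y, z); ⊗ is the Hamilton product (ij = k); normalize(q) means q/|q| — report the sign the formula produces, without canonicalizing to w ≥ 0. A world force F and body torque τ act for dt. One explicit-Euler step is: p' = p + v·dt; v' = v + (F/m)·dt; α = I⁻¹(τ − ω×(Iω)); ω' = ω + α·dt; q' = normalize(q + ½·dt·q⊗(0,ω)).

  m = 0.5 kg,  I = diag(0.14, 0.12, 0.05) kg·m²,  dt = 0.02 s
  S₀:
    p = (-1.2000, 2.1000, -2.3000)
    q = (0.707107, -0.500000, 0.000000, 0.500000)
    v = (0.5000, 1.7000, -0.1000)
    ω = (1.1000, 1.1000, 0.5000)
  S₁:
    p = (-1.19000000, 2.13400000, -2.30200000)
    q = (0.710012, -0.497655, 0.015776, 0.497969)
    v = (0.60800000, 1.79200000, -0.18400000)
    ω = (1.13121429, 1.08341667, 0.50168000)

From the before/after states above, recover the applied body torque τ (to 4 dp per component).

τ = (0.1800, -0.0500, -0.0200)

rate change Δω = (0.03121429, -0.01658333, 0.00168000)
gyro term ω₀×Iω₀ = (-0.0385, 0.0495, -0.0242)
applied torque τ = (0.1800, -0.0500, -0.0200)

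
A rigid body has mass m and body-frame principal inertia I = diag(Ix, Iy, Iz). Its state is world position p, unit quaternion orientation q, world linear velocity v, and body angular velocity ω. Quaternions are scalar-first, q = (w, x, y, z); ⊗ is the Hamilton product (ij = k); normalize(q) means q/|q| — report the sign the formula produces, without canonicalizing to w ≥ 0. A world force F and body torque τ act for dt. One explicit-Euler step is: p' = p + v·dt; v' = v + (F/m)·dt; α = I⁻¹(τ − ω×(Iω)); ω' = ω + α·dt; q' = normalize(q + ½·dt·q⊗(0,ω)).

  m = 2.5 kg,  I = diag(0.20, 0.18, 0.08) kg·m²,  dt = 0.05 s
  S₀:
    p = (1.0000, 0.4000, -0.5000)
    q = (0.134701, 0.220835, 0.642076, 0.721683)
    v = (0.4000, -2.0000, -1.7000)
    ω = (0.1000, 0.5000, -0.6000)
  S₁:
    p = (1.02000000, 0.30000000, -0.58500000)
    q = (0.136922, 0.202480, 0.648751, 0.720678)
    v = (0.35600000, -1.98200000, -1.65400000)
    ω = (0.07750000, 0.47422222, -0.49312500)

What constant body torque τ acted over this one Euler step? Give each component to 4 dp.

ω₁ − ω₀ = (-0.02250000, -0.02577778, 0.10687500)
I·α + gyro = (-0.0600, -0.1000, 0.1700)

τ = (-0.0600, -0.1000, 0.1700)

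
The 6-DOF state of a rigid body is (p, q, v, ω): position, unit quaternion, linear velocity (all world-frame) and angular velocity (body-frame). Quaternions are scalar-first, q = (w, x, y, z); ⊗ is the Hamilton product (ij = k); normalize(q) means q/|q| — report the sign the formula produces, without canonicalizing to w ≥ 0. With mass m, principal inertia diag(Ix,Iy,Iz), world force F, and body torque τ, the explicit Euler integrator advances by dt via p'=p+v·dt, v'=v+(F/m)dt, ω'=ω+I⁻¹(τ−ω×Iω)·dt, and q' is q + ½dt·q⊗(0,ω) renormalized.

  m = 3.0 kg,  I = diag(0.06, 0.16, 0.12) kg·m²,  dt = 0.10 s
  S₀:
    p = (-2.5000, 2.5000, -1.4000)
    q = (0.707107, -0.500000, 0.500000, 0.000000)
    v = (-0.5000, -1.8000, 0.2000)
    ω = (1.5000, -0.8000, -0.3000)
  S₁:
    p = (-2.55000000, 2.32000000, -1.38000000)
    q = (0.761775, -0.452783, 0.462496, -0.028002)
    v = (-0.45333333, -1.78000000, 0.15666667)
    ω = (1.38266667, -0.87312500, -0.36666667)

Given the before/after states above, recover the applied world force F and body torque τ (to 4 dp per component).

Δω = ω₁−ω₀ = (-0.11733333, -0.07312500, -0.06666667)
precession coupling = (-0.0096, 0.0270, -0.1200)
I·α + gyro = (-0.0800, -0.0900, -0.2000)
Δv = v₁−v₀ = (0.04666667, 0.02000000, -0.04333333)
applied force F = (1.4000, 0.6000, -1.3000)

F = (1.4000, 0.6000, -1.3000)
τ = (-0.0800, -0.0900, -0.2000)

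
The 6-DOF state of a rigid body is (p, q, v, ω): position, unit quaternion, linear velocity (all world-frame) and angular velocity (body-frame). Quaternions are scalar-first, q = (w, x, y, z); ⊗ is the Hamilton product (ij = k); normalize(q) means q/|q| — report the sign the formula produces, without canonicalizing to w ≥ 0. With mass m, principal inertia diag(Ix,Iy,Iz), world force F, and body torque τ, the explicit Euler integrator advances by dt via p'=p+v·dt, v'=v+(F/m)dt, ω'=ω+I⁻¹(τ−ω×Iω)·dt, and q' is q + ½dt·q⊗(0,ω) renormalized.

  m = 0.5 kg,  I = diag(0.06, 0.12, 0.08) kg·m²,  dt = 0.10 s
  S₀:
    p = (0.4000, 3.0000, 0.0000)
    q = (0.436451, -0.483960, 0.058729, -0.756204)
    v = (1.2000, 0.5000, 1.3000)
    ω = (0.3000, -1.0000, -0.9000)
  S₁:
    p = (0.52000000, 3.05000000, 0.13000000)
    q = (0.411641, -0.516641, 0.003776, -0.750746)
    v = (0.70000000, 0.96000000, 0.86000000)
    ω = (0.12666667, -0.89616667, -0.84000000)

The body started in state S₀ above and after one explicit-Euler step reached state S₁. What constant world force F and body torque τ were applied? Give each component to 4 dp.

v₁ − v₀ = (-0.50000000, 0.46000000, -0.44000000)
m·(v₁−v₀)/dt = (-2.5000, 2.3000, -2.2000)
rate change Δω = (-0.17333333, 0.10383333, 0.06000000)
ω₀×(Iω₀) = (-0.0360, 0.0054, -0.0180)
applied torque τ = (-0.1400, 0.1300, 0.0300)

F = (-2.5000, 2.3000, -2.2000)
τ = (-0.1400, 0.1300, 0.0300)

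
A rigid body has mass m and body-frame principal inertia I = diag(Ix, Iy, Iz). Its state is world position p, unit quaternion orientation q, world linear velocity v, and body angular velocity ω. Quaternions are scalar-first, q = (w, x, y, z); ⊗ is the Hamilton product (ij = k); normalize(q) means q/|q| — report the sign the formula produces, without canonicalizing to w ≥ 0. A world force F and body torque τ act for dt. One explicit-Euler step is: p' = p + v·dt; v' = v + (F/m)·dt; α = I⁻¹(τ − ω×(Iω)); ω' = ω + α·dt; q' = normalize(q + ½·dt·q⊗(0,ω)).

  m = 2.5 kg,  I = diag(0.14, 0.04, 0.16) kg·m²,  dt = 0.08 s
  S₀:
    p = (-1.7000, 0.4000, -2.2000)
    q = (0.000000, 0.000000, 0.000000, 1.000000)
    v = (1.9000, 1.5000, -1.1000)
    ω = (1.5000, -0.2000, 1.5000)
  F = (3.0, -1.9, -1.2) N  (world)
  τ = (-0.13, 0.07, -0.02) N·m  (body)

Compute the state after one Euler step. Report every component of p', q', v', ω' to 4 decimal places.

ω×(Iω) gyroscopic = (-0.0360, -0.0450, 0.0300)
angular accel α = (-0.6714, 2.8750, -0.3125)
new body rate ω' = (1.4463, 0.0300, 1.4750)
q⊗(0,ω) = (-1.5000000, 0.2000000, 1.5000000, 0.0000000)
q + ½dt·q⊗(0,ω), renormalized = (-0.0598, 0.0080, 0.0598, 0.9964)
p + v·dt = (-1.5480, 0.5200, -2.2880)
v + (F/m)dt = (1.9960, 1.4392, -1.1384)

p' = (-1.5480, 0.5200, -2.2880)
q' = (-0.0598, 0.0080, 0.0598, 0.9964)
v' = (1.9960, 1.4392, -1.1384)
ω' = (1.4463, 0.0300, 1.4750)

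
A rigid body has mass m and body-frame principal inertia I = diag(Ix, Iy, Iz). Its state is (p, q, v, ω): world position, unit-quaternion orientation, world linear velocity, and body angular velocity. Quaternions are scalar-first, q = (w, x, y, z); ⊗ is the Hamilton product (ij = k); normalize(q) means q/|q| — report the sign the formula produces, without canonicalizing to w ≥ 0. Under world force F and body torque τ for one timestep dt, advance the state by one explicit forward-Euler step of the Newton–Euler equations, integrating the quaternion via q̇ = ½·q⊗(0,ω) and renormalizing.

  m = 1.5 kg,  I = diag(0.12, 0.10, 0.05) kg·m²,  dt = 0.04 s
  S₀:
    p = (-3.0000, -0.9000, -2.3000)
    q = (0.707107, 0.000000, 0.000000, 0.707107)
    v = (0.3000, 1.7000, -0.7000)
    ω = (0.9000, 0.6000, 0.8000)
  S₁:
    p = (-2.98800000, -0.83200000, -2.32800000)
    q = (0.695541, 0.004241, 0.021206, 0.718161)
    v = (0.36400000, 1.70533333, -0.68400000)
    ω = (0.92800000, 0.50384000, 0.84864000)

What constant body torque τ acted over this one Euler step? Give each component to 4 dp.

ω₁ − ω₀ = (0.02800000, -0.09616000, 0.04864000)
ω₀×(Iω₀) = (-0.0240, 0.0504, -0.0108)
I·α + gyro = (0.0600, -0.1900, 0.0500)

τ = (0.0600, -0.1900, 0.0500)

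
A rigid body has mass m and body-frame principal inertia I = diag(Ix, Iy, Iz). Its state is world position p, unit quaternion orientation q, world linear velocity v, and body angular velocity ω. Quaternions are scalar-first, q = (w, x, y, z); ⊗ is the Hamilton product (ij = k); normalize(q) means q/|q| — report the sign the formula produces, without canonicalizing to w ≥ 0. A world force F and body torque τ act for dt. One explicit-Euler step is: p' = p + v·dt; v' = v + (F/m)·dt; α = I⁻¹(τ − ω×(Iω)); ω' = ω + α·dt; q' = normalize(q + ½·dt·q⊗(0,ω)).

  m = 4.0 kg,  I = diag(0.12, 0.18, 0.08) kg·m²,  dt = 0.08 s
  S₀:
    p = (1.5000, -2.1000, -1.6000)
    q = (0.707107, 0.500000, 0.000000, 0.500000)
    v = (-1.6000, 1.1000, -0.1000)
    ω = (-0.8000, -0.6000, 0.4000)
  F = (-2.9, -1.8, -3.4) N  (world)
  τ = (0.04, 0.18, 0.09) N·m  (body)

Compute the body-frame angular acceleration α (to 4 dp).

α = (0.1333, 1.0711, 0.7650)

gyro term ω×Iω = (0.0240, -0.0128, 0.0288)
(τ − ω×Iω)/I = (0.1333, 1.0711, 0.7650)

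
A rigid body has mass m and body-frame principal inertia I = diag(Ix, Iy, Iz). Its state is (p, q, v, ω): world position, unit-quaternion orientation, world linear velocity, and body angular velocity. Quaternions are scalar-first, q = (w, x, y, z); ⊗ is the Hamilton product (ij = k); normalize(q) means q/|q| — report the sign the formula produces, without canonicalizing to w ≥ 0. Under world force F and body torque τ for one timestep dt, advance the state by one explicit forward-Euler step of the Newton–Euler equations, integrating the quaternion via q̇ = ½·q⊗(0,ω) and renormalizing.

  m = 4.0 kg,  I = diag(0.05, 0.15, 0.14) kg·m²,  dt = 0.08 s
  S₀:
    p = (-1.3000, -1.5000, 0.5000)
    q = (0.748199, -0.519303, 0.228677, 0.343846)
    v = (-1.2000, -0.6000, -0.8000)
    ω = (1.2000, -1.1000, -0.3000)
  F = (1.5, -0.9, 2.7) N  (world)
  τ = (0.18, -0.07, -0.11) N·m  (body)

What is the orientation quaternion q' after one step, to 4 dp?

q' = (0.7856, -0.4700, 0.2056, 0.3460)

2q̇ = q⊗(0,ω) = (0.9778621, 1.2074663, -0.5661946, 0.0723612)
updated quaternion q' = (0.7856, -0.4700, 0.2056, 0.3460)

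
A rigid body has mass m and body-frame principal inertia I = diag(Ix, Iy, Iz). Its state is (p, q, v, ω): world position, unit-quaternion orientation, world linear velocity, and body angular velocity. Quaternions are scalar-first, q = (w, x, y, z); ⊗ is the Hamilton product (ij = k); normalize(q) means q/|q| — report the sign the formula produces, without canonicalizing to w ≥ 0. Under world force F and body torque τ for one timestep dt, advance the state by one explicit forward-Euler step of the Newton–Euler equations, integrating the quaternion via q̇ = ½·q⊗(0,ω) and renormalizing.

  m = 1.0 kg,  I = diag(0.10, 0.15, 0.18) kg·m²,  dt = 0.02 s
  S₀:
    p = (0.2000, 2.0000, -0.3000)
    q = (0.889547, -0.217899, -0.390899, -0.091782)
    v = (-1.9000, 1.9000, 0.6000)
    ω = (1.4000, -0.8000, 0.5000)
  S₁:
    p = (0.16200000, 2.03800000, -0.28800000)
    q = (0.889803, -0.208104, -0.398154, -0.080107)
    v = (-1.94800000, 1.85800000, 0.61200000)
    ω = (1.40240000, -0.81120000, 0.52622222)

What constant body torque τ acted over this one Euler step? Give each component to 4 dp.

τ = (0.0000, -0.1400, 0.1800)

rate change Δω = (0.00240000, -0.01120000, 0.02622222)
gyro term ω₀×Iω₀ = (-0.0120, -0.0560, -0.0560)
applied torque τ = (0.0000, -0.1400, 0.1800)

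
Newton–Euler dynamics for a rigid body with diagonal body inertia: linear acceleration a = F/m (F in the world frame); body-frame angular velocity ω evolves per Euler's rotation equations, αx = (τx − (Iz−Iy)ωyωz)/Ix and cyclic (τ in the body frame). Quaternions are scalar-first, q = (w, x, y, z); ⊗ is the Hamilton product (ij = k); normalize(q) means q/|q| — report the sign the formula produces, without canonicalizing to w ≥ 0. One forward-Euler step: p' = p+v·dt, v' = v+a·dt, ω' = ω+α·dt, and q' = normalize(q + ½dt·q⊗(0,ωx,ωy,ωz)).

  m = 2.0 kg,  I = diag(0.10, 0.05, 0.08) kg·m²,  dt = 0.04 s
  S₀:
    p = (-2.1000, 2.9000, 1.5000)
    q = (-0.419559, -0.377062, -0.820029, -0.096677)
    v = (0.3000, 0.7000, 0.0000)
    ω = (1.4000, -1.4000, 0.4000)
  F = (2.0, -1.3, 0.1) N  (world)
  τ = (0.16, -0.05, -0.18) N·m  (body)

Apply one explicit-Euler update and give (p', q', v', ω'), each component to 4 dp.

p' = (-2.0880, 2.9280, 1.5000)
q' = (-0.4308, -0.3978, -0.8073, -0.0665)
v' = (0.3400, 0.6740, 0.0020)
ω' = (1.4707, -1.4490, 0.2610)

angular accel α = (1.7680, -1.2240, -3.4750)
ω' = ω + α·dt = (1.4707, -1.4490, 0.2610)
q⊗(0,ω) = (-0.5814830, -1.0507420, 0.6028596, 1.5081038)
q' = normalize(q + ½dt·q⊗(0,ω)) = (-0.4308, -0.3978, -0.8073, -0.0665)
new position p' = (-2.0880, 2.9280, 1.5000)
v' = v + a·dt = (0.3400, 0.6740, 0.0020)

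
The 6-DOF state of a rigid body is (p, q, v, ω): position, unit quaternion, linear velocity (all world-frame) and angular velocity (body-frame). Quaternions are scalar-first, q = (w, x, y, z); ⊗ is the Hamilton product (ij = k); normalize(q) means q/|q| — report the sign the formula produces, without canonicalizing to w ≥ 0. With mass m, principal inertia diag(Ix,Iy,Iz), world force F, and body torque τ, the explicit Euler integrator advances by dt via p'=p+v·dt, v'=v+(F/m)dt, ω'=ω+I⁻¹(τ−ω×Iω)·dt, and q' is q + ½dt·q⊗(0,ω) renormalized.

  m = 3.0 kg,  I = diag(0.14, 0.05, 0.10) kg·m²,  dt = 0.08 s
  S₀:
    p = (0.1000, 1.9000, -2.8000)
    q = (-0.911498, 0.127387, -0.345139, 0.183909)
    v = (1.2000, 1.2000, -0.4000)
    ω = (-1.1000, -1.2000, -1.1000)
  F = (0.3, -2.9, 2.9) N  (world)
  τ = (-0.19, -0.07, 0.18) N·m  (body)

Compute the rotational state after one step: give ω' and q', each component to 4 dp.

ω' = (-1.2463, -1.3894, -0.8610)
q' = (-0.9116, 0.1909, -0.3029, 0.2021)

precession coupling ω×(Iω) = (0.0660, 0.0484, -0.1188)
(τ − ω×Iω)/I = (-1.8286, -2.3680, 2.9880)
ω + α·dt = (-1.2463, -1.3894, -0.8610)
2q̇ = q⊗(0,ω) = (-0.0717412, 1.6029915, 1.0316234, 0.4701305)
q' = normalize(q + ½dt·q⊗(0,ω)) = (-0.9116, 0.1909, -0.3029, 0.2021)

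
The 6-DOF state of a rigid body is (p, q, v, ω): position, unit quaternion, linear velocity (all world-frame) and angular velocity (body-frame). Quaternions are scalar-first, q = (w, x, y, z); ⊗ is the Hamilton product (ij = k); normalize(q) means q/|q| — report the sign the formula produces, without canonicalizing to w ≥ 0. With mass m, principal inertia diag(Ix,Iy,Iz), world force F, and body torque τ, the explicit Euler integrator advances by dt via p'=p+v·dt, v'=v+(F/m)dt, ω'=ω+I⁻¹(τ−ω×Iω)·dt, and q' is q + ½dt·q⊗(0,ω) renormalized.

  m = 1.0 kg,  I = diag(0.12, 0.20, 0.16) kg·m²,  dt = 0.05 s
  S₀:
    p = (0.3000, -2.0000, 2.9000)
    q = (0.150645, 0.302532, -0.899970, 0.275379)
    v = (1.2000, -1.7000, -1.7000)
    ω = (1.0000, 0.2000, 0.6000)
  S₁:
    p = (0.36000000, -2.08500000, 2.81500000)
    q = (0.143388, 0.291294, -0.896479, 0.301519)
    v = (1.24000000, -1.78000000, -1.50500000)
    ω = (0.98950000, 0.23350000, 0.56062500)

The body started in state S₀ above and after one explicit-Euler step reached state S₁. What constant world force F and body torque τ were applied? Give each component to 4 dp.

rate change Δω = (-0.01050000, 0.03350000, -0.03937500)
precession coupling = (-0.0048, -0.0240, 0.0160)
applied torque τ = (-0.0300, 0.1100, -0.1100)
Δv = v₁−v₀ = (0.04000000, -0.08000000, 0.19500000)
F = m·Δv/dt = (0.8000, -1.6000, 3.9000)

F = (0.8000, -1.6000, 3.9000)
τ = (-0.0300, 0.1100, -0.1100)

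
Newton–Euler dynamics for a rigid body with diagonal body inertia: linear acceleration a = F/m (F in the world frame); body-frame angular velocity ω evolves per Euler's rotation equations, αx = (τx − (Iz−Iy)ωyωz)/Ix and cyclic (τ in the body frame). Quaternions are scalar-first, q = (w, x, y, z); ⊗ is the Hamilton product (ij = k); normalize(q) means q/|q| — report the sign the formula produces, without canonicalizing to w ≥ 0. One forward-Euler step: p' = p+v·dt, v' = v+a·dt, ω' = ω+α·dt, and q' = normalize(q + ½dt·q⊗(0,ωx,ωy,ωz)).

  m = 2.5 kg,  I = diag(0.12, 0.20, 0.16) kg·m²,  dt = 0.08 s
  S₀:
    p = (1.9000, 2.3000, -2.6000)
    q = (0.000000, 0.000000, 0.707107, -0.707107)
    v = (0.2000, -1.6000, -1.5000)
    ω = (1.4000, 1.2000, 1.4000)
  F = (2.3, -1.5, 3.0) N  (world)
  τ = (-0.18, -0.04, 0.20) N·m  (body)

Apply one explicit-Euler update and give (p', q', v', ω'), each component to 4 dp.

p' = (1.9160, 2.1720, -2.7200)
q' = (0.0056, 0.0732, 0.6647, -0.7435)
v' = (0.2736, -1.6480, -1.4040)
ω' = (1.3248, 1.2154, 1.4328)

gyro term ω×Iω = (-0.0672, -0.0784, 0.1344)
α = I⁻¹(τ − ω×Iω) = (-0.9400, 0.1920, 0.4100)
ω + α·dt = (1.3248, 1.2154, 1.4328)
2q̇ = q⊗(0,ω) = (0.1414214, 1.8384782, -0.9899498, -0.9899498)
q' = normalize(q + ½dt·q⊗(0,ω)) = (0.0056, 0.0732, 0.6647, -0.7435)
p' = p + v·dt = (1.9160, 2.1720, -2.7200)
new velocity v' = (0.2736, -1.6480, -1.4040)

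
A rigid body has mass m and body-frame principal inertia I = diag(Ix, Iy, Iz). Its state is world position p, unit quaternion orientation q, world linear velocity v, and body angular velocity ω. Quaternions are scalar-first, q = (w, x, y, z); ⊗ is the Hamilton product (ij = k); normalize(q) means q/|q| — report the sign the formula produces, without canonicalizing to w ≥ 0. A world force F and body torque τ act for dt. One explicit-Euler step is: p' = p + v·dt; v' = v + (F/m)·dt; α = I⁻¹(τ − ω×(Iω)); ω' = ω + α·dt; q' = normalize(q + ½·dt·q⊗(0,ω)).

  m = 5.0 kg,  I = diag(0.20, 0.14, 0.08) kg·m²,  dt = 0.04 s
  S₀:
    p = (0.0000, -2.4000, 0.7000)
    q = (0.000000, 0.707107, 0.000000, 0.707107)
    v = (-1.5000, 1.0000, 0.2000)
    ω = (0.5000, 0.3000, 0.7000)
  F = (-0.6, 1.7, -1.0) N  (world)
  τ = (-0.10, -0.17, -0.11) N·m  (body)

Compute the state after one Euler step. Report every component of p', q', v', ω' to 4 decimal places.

precession coupling ω×(Iω) = (-0.0126, 0.0420, -0.0090)
angular accel α = (-0.4370, -1.5143, -1.2625)
ω' = ω + α·dt = (0.4825, 0.2394, 0.6495)
q⊗(0,ω) = (-0.8485284, -0.2121321, -0.1414214, 0.2121321)
q + ½dt·q⊗(0,ω), renormalized = (-0.0170, 0.7027, -0.0028, 0.7112)
linear accel F/m = (-0.1200, 0.3400, -0.2000)
new position p' = (-0.0600, -2.3600, 0.7080)
v' = v + a·dt = (-1.5048, 1.0136, 0.1920)

p' = (-0.0600, -2.3600, 0.7080)
q' = (-0.0170, 0.7027, -0.0028, 0.7112)
v' = (-1.5048, 1.0136, 0.1920)
ω' = (0.4825, 0.2394, 0.6495)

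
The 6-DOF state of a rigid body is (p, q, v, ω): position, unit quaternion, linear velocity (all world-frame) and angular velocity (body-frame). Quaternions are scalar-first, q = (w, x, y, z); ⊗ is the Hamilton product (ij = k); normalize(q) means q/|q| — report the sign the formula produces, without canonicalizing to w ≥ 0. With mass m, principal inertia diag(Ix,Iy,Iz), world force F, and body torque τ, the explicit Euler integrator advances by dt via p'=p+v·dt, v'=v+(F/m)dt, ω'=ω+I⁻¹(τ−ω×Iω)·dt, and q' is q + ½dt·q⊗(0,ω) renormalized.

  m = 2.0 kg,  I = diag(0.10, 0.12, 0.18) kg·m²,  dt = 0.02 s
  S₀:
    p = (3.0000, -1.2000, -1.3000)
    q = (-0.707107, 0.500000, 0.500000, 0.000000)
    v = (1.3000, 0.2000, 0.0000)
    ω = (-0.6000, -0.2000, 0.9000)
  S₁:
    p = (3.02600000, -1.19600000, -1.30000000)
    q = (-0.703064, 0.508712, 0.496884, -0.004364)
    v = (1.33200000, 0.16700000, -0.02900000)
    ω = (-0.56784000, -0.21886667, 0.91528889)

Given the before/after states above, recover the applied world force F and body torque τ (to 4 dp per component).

F = (3.2000, -3.3000, -2.9000)
τ = (0.1500, -0.0700, 0.1400)

velocity change Δv = (0.03200000, -0.03300000, -0.02900000)
F = m·Δv/dt = (3.2000, -3.3000, -2.9000)
ω₁ − ω₀ = (0.03216000, -0.01886667, 0.01528889)
I·α + gyro = (0.1500, -0.0700, 0.1400)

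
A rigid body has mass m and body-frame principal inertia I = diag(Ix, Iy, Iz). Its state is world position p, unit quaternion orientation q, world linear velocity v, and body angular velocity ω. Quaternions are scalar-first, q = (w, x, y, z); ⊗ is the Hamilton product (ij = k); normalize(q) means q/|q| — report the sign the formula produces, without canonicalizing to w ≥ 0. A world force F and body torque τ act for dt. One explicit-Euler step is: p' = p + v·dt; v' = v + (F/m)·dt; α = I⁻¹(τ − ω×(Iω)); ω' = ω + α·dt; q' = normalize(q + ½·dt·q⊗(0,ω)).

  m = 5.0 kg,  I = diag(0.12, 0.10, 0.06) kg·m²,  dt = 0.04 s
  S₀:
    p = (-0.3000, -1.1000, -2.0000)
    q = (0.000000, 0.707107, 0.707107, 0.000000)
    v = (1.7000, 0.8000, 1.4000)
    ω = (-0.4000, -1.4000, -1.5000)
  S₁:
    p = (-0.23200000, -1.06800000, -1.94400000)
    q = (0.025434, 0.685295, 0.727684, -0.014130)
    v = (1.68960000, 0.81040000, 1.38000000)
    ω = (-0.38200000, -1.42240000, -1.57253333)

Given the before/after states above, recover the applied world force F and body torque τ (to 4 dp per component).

ω₁ − ω₀ = (0.01800000, -0.02240000, -0.07253333)
τ = I·(Δω/dt) + ω₀×(Iω₀) = (-0.0300, -0.0200, -0.1200)
v₁ − v₀ = (-0.01040000, 0.01040000, -0.02000000)
F = m·Δv/dt = (-1.3000, 1.3000, -2.5000)

F = (-1.3000, 1.3000, -2.5000)
τ = (-0.0300, -0.0200, -0.1200)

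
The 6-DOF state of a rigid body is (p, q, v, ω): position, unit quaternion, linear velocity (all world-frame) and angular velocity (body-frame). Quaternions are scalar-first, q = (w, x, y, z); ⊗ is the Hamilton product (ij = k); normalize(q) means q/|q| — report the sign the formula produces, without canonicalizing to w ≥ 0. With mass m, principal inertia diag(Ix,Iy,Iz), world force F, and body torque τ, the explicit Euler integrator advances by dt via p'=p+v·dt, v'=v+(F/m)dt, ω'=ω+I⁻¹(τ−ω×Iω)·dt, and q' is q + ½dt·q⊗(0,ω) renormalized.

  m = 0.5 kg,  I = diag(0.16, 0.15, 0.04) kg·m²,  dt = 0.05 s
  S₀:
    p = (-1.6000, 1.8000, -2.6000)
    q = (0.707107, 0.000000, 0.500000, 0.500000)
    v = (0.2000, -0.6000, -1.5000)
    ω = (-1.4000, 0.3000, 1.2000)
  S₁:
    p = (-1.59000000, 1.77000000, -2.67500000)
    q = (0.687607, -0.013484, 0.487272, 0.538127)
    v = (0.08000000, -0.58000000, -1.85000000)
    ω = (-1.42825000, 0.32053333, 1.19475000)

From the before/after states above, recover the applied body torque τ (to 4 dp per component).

rate change Δω = (-0.02825000, 0.02053333, -0.00525000)
gyro term ω₀×Iω₀ = (-0.0396, -0.2016, 0.0042)
τ = I·(Δω/dt) + ω₀×(Iω₀) = (-0.1300, -0.1400, 0.0000)

τ = (-0.1300, -0.1400, 0.0000)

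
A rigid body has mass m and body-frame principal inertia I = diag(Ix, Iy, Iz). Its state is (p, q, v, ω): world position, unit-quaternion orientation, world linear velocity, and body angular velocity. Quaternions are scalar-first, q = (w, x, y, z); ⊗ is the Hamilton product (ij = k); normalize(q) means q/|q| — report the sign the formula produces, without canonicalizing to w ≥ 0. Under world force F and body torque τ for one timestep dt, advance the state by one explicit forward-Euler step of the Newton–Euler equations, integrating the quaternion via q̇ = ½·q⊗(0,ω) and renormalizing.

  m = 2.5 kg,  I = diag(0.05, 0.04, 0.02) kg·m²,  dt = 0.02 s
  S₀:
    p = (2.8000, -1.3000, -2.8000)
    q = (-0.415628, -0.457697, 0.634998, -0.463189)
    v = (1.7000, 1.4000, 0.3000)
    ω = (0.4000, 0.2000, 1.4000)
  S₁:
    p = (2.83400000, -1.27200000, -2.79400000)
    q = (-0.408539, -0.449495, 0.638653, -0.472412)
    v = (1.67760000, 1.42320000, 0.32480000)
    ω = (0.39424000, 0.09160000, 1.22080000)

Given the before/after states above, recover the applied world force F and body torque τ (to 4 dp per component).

Δω = ω₁−ω₀ = (-0.00576000, -0.10840000, -0.17920000)
precession coupling = (-0.0056, 0.0168, -0.0008)
I·α + gyro = (-0.0200, -0.2000, -0.1800)
velocity change Δv = (-0.02240000, 0.02320000, 0.02480000)
m·(v₁−v₀)/dt = (-2.8000, 2.9000, 3.1000)

F = (-2.8000, 2.9000, 3.1000)
τ = (-0.0200, -0.2000, -0.1800)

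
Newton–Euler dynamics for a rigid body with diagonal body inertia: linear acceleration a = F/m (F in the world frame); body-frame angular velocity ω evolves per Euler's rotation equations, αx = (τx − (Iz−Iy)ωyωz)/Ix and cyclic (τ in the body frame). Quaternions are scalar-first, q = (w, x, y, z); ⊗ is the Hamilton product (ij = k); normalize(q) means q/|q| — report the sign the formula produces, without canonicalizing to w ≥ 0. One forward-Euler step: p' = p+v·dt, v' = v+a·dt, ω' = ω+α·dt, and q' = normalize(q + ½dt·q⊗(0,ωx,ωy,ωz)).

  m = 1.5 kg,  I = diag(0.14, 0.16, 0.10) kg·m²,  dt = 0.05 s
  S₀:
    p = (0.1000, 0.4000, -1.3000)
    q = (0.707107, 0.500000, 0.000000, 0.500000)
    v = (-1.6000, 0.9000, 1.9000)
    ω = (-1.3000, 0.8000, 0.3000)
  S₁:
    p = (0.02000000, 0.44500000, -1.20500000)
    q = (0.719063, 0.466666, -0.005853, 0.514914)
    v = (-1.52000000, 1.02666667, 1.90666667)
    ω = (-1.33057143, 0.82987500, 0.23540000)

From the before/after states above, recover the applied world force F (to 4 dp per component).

F = (2.4000, 3.8000, 0.2000)

velocity change Δv = (0.08000000, 0.12666667, 0.00666667)
m·(v₁−v₀)/dt = (2.4000, 3.8000, 0.2000)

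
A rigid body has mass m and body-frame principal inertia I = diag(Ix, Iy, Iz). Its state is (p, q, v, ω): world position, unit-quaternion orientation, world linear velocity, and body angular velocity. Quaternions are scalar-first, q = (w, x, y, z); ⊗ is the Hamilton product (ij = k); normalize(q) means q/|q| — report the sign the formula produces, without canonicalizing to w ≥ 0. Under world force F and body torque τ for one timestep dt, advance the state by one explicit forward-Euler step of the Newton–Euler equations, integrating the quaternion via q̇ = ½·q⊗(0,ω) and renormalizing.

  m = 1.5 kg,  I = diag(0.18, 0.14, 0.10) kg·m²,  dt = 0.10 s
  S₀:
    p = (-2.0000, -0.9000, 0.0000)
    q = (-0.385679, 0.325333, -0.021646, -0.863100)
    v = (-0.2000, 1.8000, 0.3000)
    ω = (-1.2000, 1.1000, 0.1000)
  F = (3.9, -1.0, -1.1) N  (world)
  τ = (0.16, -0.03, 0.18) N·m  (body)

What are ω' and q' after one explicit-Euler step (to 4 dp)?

ω×(Iω) gyroscopic = (-0.0044, -0.0096, 0.0528)
(τ − ω×Iω)/I = (0.9133, -0.1457, 1.2720)
ω + α·dt = (-1.1087, 1.0854, 0.2272)
q⊗(0,ω) = (0.5005202, 1.4100602, 0.5789398, 0.2933232)
updated quaternion q' = (-0.3595, 0.3945, 0.0073, -0.8456)

ω' = (-1.1087, 1.0854, 0.2272)
q' = (-0.3595, 0.3945, 0.0073, -0.8456)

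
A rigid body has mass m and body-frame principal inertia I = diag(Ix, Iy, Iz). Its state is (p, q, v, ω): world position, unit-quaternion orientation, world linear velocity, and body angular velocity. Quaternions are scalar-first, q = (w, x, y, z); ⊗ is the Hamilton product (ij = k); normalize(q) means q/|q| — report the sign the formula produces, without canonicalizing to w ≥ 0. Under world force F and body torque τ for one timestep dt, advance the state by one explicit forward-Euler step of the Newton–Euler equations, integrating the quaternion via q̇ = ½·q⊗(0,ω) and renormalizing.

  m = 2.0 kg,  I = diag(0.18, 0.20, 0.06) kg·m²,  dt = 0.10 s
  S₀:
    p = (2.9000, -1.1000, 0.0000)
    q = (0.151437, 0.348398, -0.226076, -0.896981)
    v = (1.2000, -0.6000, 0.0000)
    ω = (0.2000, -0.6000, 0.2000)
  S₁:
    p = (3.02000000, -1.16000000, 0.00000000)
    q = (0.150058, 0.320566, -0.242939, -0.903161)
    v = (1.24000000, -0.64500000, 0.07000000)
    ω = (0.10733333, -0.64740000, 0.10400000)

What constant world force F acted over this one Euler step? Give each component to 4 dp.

v₁ − v₀ = (0.04000000, -0.04500000, 0.07000000)
F = m·Δv/dt = (0.8000, -0.9000, 1.4000)

F = (0.8000, -0.9000, 1.4000)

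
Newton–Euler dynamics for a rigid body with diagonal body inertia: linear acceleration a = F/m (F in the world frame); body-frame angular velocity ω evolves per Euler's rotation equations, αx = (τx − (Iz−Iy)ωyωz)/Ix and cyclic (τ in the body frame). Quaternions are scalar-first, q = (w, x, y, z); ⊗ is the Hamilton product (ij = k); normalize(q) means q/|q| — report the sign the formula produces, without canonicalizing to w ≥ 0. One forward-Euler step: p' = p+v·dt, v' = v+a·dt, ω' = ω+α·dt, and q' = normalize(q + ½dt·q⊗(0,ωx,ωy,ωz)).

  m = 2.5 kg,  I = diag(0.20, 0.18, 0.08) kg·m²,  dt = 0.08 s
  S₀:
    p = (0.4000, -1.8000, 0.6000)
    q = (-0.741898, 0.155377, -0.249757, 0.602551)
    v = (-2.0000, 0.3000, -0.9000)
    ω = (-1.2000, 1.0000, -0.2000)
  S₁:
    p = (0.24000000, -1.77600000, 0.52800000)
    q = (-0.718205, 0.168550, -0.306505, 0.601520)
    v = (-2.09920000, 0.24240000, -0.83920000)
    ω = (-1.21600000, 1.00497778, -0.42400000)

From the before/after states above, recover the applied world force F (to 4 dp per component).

Δv = v₁−v₀ = (-0.09920000, -0.05760000, 0.06080000)
F = m·Δv/dt = (-3.1000, -1.8000, 1.9000)

F = (-3.1000, -1.8000, 1.9000)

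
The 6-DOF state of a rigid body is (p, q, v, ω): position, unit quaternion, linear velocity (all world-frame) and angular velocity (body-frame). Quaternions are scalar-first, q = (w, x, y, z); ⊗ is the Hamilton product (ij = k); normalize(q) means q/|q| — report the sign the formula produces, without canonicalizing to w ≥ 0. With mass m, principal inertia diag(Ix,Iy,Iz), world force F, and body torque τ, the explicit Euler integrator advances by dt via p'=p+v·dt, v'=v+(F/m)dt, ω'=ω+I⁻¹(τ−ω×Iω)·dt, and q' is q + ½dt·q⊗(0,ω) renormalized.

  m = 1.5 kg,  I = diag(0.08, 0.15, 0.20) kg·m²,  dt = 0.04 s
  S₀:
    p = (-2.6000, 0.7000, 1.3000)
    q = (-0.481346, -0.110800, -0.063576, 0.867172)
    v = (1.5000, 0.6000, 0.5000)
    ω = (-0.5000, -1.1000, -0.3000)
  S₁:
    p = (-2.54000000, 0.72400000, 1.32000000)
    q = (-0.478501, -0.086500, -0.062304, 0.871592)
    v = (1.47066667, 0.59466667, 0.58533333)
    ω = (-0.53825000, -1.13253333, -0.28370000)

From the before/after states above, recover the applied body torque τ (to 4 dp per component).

τ = (-0.0600, -0.1400, 0.1200)

ω₁ − ω₀ = (-0.03825000, -0.03253333, 0.01630000)
ω₀×(Iω₀) = (0.0165, -0.0180, 0.0385)
τ = I·(Δω/dt) + ω₀×(Iω₀) = (-0.0600, -0.1400, 0.1200)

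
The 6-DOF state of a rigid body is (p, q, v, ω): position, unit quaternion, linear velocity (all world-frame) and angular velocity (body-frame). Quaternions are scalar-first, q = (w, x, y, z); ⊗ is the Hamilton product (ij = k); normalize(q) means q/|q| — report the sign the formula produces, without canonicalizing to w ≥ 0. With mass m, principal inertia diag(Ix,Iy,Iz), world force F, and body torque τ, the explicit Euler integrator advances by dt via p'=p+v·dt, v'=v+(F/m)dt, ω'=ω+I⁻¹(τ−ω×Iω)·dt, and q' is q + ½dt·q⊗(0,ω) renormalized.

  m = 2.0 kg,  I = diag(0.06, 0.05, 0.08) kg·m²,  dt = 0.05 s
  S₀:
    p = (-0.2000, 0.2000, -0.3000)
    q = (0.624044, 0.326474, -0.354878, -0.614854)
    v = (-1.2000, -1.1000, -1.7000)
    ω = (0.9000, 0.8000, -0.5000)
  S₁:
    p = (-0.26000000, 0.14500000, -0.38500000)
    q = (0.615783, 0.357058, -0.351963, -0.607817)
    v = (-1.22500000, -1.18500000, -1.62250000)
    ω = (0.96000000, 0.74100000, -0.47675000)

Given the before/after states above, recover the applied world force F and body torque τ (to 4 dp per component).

v₁ − v₀ = (-0.02500000, -0.08500000, 0.07750000)
F = m·Δv/dt = (-1.0000, -3.4000, 3.1000)
rate change Δω = (0.06000000, -0.05900000, 0.02325000)
τ = I·(Δω/dt) + ω₀×(Iω₀) = (0.0600, -0.0500, 0.0300)

F = (-1.0000, -3.4000, 3.1000)
τ = (0.0600, -0.0500, 0.0300)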